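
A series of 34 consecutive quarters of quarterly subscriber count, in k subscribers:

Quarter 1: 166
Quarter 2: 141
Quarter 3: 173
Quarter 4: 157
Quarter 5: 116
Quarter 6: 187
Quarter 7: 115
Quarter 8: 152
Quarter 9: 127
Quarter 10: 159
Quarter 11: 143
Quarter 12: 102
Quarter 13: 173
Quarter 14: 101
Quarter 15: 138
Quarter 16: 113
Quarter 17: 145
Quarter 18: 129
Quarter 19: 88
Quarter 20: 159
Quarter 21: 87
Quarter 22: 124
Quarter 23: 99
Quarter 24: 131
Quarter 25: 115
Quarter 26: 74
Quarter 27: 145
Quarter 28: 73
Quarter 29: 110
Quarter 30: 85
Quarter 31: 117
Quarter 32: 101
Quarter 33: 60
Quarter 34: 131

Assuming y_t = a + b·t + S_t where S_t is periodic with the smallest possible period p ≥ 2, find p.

First differences y_{t+1} − y_t: -25, 32, -16, -41, 71, -72, 37, -25, 32, -16, -41, 71, -72, 37, -25, 32, …
The difference pattern repeats every 7 terms and not for any smaller step, so p = 7.

7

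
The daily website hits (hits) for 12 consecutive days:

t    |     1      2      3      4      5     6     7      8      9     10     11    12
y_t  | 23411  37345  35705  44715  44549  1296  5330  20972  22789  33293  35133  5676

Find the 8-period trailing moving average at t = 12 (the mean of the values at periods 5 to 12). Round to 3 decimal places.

21129.750

Sum of periods 5–12: 44549 + 1296 + 5330 + 20972 + 22789 + 33293 + 35133 + 5676 = 169038
Divide by 8: 169038 / 8 = 21129.750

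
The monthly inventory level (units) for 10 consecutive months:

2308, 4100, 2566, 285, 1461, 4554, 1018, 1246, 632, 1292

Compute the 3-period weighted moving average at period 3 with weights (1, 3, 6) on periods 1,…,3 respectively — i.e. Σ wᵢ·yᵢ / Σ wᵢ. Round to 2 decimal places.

3000.40

Weighted sum: 1·2308 + 3·4100 + 6·2566 = 2308 + 12300 + 15396 = 30004
Weight total: 1 + 3 + 6 = 10
WMA = 30004 / 10 = 3000.40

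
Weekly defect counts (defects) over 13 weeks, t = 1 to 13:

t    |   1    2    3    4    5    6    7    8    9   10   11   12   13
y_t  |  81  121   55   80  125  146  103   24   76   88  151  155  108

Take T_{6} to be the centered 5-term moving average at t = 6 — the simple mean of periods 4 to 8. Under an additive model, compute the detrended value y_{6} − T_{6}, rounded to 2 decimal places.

Trend T_6 = (80 + 125 + 146 + 103 + 24) / 5 = 478/5 = 95.6000
Detrended value: 146 − 95.6000 = 50.40

50.40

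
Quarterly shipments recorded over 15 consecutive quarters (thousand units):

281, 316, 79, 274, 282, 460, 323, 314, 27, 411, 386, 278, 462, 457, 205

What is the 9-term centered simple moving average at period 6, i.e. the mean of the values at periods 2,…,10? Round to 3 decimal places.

Sum of periods 2–10: 316 + 79 + 274 + 282 + 460 + 323 + 314 + 27 + 411 = 2486
Divide by 9: 2486 / 9 = 276.222

276.222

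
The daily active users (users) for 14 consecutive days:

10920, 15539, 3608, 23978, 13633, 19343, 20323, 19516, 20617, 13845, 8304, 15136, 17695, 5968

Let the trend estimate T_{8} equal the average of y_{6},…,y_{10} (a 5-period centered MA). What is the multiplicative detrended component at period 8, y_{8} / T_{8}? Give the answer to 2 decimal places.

Trend T_8 = (19343 + 20323 + 19516 + 20617 + 13845) / 5 = 93644/5 = 18728.8000
Ratio to trend: 19516 / 18728.8000 = 1.04

1.04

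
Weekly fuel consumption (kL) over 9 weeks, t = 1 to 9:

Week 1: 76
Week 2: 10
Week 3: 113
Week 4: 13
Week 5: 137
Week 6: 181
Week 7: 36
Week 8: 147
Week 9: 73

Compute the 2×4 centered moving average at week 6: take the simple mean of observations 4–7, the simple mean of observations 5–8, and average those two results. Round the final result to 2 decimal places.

108.50

Sum over 4–7: 13 + 137 + 181 + 36 = 367
Sum over 5–8: 137 + 181 + 36 + 147 = 501
CMA at t=6 = (367 + 501) / (2·4) = 868 / 8 = 108.50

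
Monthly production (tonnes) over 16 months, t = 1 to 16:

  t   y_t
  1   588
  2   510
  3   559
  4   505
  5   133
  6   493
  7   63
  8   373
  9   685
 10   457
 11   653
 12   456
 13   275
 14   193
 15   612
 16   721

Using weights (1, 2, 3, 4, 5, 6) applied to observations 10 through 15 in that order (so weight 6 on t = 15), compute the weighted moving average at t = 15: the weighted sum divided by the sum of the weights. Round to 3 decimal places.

422.286

Weighted sum: 1·457 + 2·653 + 3·456 + 4·275 + 5·193 + 6·612 = 457 + 1306 + 1368 + 1100 + 965 + 3672 = 8868
Weight total: 1 + 2 + 3 + 4 + 5 + 6 = 21
WMA = 8868 / 21 = 422.286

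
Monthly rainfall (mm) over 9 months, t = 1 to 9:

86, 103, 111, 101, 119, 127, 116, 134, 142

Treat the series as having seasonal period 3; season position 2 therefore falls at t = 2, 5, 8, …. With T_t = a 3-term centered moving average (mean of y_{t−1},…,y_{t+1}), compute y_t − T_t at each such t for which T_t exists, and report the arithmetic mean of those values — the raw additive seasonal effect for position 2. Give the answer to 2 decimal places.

Season position 2 occurs at t = 2, 5, 8 (where T_t is defined).
t=2: T_2 = 100.0000; y_2 − T_2 = 103 − 100.0000 = 3.0000
t=5: T_5 = 115.6667; y_5 − T_5 = 119 − 115.6667 = 3.3333
t=8: T_8 = 130.6667; y_8 − T_8 = 134 − 130.6667 = 3.3333
Mean deviation: (3.0000 + 3.3333 + 3.3333) / 3 = 3.22

3.22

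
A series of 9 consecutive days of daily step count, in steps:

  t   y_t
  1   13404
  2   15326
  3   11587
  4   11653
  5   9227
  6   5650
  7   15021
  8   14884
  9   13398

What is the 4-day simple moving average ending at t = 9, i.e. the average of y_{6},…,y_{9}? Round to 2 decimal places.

Sum of periods 6–9: 5650 + 15021 + 14884 + 13398 = 48953
Divide by 4: 48953 / 4 = 12238.25

12238.25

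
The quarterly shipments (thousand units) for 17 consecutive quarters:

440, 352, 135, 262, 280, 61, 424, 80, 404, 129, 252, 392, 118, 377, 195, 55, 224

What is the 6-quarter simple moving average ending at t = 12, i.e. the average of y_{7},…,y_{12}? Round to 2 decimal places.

Sum of periods 7–12: 424 + 80 + 404 + 129 + 252 + 392 = 1681
Divide by 6: 1681 / 6 = 280.17

280.17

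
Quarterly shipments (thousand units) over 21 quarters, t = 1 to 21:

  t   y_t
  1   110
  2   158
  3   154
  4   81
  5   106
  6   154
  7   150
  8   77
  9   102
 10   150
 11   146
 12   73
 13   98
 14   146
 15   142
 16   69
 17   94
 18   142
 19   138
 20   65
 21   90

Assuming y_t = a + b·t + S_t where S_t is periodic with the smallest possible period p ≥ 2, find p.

4

First differences y_{t+1} − y_t: 48, -4, -73, 25, 48, -4, -73, 25, 48, -4, …
The difference pattern repeats every 4 terms and not for any smaller step, so p = 4.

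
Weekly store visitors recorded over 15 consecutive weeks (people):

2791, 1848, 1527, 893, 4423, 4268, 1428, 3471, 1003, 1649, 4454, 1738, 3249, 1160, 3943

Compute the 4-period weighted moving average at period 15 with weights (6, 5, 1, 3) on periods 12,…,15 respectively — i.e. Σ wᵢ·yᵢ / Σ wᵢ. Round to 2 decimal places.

Weighted sum: 6·1738 + 5·3249 + 1·1160 + 3·3943 = 10428 + 16245 + 1160 + 11829 = 39662
Weight total: 6 + 5 + 1 + 3 = 15
WMA = 39662 / 15 = 2644.13

2644.13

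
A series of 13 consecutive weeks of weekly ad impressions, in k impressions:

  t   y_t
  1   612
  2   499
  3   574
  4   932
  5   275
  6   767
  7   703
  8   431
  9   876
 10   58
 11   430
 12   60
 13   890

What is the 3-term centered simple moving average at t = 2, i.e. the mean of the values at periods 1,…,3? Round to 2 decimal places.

Sum of periods 1–3: 612 + 499 + 574 = 1685
Divide by 3: 1685 / 3 = 561.67

561.67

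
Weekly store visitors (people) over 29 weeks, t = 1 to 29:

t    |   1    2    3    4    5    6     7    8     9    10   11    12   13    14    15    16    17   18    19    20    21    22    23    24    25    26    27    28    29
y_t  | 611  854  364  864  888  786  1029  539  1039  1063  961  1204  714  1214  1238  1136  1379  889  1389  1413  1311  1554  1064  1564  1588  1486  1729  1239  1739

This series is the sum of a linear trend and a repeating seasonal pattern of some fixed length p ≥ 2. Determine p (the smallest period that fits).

First differences y_{t+1} − y_t: 243, -490, 500, 24, -102, 243, -490, 500, 24, -102, 243, -490, …
The difference pattern repeats every 5 terms and not for any smaller step, so p = 5.

5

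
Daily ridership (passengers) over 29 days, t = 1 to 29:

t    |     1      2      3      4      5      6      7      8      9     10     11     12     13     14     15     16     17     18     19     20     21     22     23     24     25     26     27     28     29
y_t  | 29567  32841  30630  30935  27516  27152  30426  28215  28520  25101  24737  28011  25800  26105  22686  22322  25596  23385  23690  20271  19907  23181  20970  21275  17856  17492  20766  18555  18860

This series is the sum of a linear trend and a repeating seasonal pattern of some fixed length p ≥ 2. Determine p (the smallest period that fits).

First differences y_{t+1} − y_t: 3274, -2211, 305, -3419, -364, 3274, -2211, 305, -3419, -364, 3274, -2211, …
The difference pattern repeats every 5 terms and not for any smaller step, so p = 5.

5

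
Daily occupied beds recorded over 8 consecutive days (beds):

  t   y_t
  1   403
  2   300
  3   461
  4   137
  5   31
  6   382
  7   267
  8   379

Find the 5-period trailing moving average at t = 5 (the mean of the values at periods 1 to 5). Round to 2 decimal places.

266.40

Sum of periods 1–5: 403 + 300 + 461 + 137 + 31 = 1332
Divide by 5: 1332 / 5 = 266.40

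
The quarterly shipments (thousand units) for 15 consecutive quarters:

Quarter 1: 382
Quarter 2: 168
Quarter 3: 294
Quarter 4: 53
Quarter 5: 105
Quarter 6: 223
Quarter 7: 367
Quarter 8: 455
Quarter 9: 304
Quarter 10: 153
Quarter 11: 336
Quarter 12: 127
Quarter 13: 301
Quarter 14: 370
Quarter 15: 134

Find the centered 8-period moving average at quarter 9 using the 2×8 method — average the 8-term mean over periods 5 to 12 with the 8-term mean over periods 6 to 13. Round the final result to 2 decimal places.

Sum over 5–12: 105 + 223 + 367 + 455 + 304 + 153 + 336 + 127 = 2070
Sum over 6–13: 223 + 367 + 455 + 304 + 153 + 336 + 127 + 301 = 2266
CMA at t=9 = (2070 + 2266) / (2·8) = 4336 / 16 = 271.00

271.00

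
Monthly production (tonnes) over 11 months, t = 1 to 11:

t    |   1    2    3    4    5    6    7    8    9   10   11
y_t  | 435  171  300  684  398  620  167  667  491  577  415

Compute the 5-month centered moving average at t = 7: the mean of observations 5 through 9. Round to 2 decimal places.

Sum of periods 5–9: 398 + 620 + 167 + 667 + 491 = 2343
Divide by 5: 2343 / 5 = 468.60

468.60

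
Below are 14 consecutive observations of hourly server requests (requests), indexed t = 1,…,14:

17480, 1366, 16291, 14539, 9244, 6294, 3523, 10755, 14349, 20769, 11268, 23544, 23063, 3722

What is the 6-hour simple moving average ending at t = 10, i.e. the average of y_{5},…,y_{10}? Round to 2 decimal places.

10822.33

Sum of periods 5–10: 9244 + 6294 + 3523 + 10755 + 14349 + 20769 = 64934
Divide by 6: 64934 / 6 = 10822.33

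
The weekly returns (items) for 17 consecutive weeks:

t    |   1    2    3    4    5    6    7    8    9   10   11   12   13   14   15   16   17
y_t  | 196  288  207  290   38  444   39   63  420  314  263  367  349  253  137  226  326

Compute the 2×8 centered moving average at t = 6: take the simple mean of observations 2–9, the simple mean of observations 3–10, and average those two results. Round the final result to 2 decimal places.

Sum over 2–9: 288 + 207 + 290 + 38 + 444 + 39 + 63 + 420 = 1789
Sum over 3–10: 207 + 290 + 38 + 444 + 39 + 63 + 420 + 314 = 1815
CMA at t=6 = (1789 + 1815) / (2·8) = 3604 / 16 = 225.25

225.25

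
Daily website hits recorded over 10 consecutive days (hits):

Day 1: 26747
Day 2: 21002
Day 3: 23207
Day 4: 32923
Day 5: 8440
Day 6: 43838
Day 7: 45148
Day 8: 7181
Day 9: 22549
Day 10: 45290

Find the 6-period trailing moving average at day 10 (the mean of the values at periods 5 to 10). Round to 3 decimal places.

28741.000

Sum of periods 5–10: 8440 + 43838 + 45148 + 7181 + 22549 + 45290 = 172446
Divide by 6: 172446 / 6 = 28741.000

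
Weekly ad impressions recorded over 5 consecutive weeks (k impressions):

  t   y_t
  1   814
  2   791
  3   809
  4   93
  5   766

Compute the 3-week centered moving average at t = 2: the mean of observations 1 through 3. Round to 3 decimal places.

Sum of periods 1–3: 814 + 791 + 809 = 2414
Divide by 3: 2414 / 3 = 804.667

804.667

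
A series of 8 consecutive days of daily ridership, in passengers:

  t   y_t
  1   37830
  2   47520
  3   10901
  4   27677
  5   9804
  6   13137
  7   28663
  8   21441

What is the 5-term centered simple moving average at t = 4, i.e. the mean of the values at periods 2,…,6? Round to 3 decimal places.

21807.800

Sum of periods 2–6: 47520 + 10901 + 27677 + 9804 + 13137 = 109039
Divide by 5: 109039 / 5 = 21807.800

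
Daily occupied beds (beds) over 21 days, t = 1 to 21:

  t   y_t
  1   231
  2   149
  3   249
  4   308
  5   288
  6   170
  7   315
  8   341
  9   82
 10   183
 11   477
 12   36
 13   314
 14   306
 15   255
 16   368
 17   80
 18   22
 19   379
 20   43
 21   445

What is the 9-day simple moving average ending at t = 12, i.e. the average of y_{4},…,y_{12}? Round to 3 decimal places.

Sum of periods 4–12: 308 + 288 + 170 + 315 + 341 + 82 + 183 + 477 + 36 = 2200
Divide by 9: 2200 / 9 = 244.444

244.444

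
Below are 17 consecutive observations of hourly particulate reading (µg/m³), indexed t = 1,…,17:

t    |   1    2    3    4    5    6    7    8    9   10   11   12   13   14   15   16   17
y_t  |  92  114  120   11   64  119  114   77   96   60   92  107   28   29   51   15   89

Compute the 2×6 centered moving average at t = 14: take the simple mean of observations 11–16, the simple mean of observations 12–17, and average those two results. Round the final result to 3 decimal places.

53.417

Sum over 11–16: 92 + 107 + 28 + 29 + 51 + 15 = 322
Sum over 12–17: 107 + 28 + 29 + 51 + 15 + 89 = 319
CMA at t=14 = (322 + 319) / (2·6) = 641 / 12 = 53.417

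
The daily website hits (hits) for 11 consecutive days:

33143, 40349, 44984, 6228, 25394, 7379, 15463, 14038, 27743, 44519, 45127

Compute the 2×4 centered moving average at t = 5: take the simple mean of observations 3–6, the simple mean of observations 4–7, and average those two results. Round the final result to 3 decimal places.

17306.125

Sum over 3–6: 44984 + 6228 + 25394 + 7379 = 83985
Sum over 4–7: 6228 + 25394 + 7379 + 15463 = 54464
CMA at t=5 = (83985 + 54464) / (2·4) = 138449 / 8 = 17306.125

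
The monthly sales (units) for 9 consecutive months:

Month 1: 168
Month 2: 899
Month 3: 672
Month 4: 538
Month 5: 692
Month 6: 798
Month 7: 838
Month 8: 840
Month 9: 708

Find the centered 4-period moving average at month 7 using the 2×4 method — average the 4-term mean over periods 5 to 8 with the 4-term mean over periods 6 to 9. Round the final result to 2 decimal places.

794.00

Sum over 5–8: 692 + 798 + 838 + 840 = 3168
Sum over 6–9: 798 + 838 + 840 + 708 = 3184
CMA at t=7 = (3168 + 3184) / (2·4) = 6352 / 8 = 794.00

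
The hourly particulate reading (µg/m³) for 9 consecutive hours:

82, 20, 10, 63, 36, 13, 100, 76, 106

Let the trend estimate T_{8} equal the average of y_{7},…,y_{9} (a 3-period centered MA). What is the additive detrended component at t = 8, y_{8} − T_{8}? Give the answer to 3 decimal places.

-18.000

Trend T_8 = (100 + 76 + 106) / 3 = 282/3 = 94.00000
Detrended value: 76 − 94.00000 = -18.000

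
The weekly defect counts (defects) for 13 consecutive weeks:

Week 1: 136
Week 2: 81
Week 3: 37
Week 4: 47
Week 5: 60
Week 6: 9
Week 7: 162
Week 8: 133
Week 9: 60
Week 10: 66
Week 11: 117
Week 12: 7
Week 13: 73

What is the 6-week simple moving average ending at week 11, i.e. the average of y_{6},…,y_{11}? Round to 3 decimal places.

91.167

Sum of periods 6–11: 9 + 162 + 133 + 60 + 66 + 117 = 547
Divide by 6: 547 / 6 = 91.167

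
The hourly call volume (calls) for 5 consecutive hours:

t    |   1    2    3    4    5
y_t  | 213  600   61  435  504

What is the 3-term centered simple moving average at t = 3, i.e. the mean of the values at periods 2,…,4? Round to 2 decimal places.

Sum of periods 2–4: 600 + 61 + 435 = 1096
Divide by 3: 1096 / 3 = 365.33

365.33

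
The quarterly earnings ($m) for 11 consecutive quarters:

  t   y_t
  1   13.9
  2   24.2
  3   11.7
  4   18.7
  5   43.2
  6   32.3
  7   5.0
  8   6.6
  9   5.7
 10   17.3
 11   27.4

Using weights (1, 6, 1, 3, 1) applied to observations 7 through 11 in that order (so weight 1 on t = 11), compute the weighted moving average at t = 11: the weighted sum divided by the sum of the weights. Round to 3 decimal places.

10.800

Weighted sum: 1·5.0 + 6·6.6 + 1·5.7 + 3·17.3 + 1·27.4 = 5.0 + 39.6 + 5.7 + 51.9 + 27.4 = 129.6
Weight total: 1 + 6 + 1 + 3 + 1 = 12
WMA = 129.6 / 12 = 10.800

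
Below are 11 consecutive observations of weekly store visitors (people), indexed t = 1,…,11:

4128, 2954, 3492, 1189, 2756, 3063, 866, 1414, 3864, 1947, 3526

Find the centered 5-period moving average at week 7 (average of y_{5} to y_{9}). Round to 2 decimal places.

Sum of periods 5–9: 2756 + 3063 + 866 + 1414 + 3864 = 11963
Divide by 5: 11963 / 5 = 2392.60

2392.60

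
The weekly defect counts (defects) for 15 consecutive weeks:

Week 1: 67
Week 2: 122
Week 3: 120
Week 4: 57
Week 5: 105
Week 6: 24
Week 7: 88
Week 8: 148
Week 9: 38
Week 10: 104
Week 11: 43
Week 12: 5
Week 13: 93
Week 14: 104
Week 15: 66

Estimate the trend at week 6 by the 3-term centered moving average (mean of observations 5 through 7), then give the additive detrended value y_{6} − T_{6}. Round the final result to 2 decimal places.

Trend T_6 = (105 + 24 + 88) / 3 = 217/3 = 72.3333
Detrended value: 24 − 72.3333 = -48.33

-48.33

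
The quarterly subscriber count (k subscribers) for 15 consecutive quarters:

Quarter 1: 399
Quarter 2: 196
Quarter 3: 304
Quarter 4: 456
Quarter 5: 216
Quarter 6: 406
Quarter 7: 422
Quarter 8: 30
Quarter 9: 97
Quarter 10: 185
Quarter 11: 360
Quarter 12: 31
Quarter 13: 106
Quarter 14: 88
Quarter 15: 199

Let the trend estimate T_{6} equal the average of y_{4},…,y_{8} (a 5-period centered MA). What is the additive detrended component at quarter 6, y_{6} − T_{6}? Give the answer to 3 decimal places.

100.000

Trend T_6 = (456 + 216 + 406 + 422 + 30) / 5 = 1530/5 = 306.00000
Detrended value: 406 − 306.00000 = 100.000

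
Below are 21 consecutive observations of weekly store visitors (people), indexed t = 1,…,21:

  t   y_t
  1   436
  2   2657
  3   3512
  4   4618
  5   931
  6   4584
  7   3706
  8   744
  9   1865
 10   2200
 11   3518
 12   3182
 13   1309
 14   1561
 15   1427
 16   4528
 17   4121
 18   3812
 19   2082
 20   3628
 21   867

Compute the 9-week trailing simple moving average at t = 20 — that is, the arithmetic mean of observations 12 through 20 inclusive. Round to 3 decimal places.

Sum of periods 12–20: 3182 + 1309 + 1561 + 1427 + 4528 + 4121 + 3812 + 2082 + 3628 = 25650
Divide by 9: 25650 / 9 = 2850.000

2850.000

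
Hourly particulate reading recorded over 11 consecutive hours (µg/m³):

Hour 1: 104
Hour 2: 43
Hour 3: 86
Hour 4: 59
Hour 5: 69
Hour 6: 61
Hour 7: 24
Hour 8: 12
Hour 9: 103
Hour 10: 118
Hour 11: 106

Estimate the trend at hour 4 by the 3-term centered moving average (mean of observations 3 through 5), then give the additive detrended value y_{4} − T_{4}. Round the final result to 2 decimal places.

-12.33

Trend T_4 = (86 + 59 + 69) / 3 = 214/3 = 71.3333
Detrended value: 59 − 71.3333 = -12.33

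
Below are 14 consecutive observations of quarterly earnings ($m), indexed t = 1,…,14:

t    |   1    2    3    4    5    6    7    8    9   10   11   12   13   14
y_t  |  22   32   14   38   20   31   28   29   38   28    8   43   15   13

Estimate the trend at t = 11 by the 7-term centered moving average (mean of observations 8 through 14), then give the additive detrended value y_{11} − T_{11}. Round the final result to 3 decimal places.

Trend T_11 = (29 + 38 + 28 + 8 + 43 + 15 + 13) / 7 = 174/7 = 24.85714
Detrended value: 8 − 24.85714 = -16.857

-16.857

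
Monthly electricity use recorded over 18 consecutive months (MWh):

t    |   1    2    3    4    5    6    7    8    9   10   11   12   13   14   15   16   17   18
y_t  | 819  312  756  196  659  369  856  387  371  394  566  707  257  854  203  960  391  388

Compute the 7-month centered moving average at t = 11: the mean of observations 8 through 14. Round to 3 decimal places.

505.143

Sum of periods 8–14: 387 + 371 + 394 + 566 + 707 + 257 + 854 = 3536
Divide by 7: 3536 / 7 = 505.143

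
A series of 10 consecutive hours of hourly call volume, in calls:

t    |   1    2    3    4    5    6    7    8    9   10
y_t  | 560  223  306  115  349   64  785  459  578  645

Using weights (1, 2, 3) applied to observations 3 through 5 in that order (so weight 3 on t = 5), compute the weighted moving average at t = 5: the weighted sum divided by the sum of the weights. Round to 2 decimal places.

263.83

Weighted sum: 1·306 + 2·115 + 3·349 = 306 + 230 + 1047 = 1583
Weight total: 1 + 2 + 3 = 6
WMA = 1583 / 6 = 263.83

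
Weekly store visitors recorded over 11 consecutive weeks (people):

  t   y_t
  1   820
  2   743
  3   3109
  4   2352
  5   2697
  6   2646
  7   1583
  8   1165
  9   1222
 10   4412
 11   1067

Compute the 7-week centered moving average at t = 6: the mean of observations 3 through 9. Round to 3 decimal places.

Sum of periods 3–9: 3109 + 2352 + 2697 + 2646 + 1583 + 1165 + 1222 = 14774
Divide by 7: 14774 / 7 = 2110.571

2110.571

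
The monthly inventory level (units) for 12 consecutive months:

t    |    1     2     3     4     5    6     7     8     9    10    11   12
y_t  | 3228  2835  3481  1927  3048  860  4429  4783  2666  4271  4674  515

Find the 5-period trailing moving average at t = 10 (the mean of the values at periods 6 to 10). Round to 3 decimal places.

Sum of periods 6–10: 860 + 4429 + 4783 + 2666 + 4271 = 17009
Divide by 5: 17009 / 5 = 3401.800

3401.800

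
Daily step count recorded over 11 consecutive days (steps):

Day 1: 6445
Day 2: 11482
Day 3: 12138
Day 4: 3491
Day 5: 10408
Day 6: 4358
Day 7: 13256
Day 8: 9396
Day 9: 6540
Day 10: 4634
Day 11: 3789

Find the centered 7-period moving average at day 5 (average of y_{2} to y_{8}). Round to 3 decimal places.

Sum of periods 2–8: 11482 + 12138 + 3491 + 10408 + 4358 + 13256 + 9396 = 64529
Divide by 7: 64529 / 7 = 9218.429

9218.429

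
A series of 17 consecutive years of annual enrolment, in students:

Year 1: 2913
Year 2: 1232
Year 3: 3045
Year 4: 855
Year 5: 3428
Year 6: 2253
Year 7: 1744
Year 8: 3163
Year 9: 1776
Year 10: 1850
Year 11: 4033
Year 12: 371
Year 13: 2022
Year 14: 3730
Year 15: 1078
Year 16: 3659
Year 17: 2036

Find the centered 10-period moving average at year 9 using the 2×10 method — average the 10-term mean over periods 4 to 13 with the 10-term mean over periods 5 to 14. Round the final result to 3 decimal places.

2293.250

Sum over 4–13: 855 + 3428 + 2253 + 1744 + 3163 + 1776 + 1850 + 4033 + 371 + 2022 = 21495
Sum over 5–14: 3428 + 2253 + 1744 + 3163 + 1776 + 1850 + 4033 + 371 + 2022 + 3730 = 24370
CMA at t=9 = (21495 + 24370) / (2·10) = 45865 / 20 = 2293.250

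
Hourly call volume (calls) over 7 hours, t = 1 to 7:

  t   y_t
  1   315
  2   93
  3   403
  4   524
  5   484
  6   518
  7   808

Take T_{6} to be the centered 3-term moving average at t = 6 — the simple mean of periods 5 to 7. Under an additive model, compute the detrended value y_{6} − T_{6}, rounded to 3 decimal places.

Trend T_6 = (484 + 518 + 808) / 3 = 1810/3 = 603.33333
Detrended value: 518 − 603.33333 = -85.333

-85.333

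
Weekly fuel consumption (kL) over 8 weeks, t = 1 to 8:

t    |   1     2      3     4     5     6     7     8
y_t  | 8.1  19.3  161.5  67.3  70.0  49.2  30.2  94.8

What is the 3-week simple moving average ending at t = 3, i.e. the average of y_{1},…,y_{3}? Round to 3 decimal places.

Sum of periods 1–3: 8.1 + 19.3 + 161.5 = 188.9
Divide by 3: 188.9 / 3 = 62.967

62.967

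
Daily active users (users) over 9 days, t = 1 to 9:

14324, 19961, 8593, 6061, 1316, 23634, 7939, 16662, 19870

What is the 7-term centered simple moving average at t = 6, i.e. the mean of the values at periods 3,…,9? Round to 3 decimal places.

Sum of periods 3–9: 8593 + 6061 + 1316 + 23634 + 7939 + 16662 + 19870 = 84075
Divide by 7: 84075 / 7 = 12010.714

12010.714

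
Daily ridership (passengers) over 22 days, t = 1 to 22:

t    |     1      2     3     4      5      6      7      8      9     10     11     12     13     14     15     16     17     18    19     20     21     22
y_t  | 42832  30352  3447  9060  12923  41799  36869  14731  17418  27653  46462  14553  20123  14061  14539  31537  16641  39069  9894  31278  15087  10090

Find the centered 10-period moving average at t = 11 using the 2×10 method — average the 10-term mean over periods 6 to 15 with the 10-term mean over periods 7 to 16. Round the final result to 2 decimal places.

24307.70

Sum over 6–15: 41799 + 36869 + 14731 + 17418 + 27653 + 46462 + 14553 + 20123 + 14061 + 14539 = 248208
Sum over 7–16: 36869 + 14731 + 17418 + 27653 + 46462 + 14553 + 20123 + 14061 + 14539 + 31537 = 237946
CMA at t=11 = (248208 + 237946) / (2·10) = 486154 / 20 = 24307.70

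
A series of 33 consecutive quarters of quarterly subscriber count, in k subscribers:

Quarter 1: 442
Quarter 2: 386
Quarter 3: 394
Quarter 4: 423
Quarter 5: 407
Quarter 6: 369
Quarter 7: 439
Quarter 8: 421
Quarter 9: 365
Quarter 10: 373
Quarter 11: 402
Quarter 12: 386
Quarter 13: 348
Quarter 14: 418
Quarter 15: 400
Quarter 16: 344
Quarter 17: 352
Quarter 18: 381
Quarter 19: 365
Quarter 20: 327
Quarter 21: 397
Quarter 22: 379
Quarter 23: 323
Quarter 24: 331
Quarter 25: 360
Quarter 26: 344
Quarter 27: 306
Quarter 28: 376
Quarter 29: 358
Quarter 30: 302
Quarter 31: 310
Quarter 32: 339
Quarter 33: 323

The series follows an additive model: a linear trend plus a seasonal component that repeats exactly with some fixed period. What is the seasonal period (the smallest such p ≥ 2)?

7

First differences y_{t+1} − y_t: -56, 8, 29, -16, -38, 70, -18, -56, 8, 29, -16, -38, 70, -18, -56, 8, …
The difference pattern repeats every 7 terms and not for any smaller step, so p = 7.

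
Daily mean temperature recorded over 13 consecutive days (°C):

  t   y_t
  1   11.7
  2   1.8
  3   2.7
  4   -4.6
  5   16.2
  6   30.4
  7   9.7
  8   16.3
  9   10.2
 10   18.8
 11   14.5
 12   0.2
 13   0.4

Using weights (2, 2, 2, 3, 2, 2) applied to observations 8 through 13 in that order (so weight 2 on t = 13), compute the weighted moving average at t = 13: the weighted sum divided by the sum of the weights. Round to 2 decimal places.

Weighted sum: 2·16.3 + 2·10.2 + 2·18.8 + 3·14.5 + 2·0.2 + 2·0.4 = 32.6 + 20.4 + 37.6 + 43.5 + 0.4 + 0.8 = 135.3
Weight total: 2 + 2 + 2 + 3 + 2 + 2 = 13
WMA = 135.3 / 13 = 10.41

10.41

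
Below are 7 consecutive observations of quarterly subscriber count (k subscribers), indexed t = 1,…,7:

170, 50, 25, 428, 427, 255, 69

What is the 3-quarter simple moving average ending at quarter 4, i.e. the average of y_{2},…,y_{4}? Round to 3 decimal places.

167.667

Sum of periods 2–4: 50 + 25 + 428 = 503
Divide by 3: 503 / 3 = 167.667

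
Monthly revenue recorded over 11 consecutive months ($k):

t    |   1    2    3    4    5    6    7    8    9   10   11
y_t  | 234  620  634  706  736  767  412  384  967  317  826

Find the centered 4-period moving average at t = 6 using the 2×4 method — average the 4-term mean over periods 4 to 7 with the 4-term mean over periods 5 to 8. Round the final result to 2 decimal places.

615.00

Sum over 4–7: 706 + 736 + 767 + 412 = 2621
Sum over 5–8: 736 + 767 + 412 + 384 = 2299
CMA at t=6 = (2621 + 2299) / (2·4) = 4920 / 8 = 615.00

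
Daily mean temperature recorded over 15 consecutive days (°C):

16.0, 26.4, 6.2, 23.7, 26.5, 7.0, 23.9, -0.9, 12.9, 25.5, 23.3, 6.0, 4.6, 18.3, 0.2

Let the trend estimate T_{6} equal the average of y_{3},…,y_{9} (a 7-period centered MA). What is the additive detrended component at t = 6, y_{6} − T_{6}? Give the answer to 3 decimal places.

Trend T_6 = (6.2 + 23.7 + 26.5 + 7.0 + 23.9 + (-0.9) + 12.9) / 7 = 99.3/7 = 14.18571
Detrended value: 7.0 − 14.18571 = -7.186

-7.186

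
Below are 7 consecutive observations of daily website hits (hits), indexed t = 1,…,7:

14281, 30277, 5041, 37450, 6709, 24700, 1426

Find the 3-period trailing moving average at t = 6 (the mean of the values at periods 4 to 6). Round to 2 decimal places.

Sum of periods 4–6: 37450 + 6709 + 24700 = 68859
Divide by 3: 68859 / 3 = 22953.00

22953.00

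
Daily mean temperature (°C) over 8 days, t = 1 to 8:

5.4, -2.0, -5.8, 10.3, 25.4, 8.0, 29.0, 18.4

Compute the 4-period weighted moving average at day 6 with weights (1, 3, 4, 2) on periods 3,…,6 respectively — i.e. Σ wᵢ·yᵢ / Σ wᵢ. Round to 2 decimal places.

14.27

Weighted sum: 1·-5.8 + 3·10.3 + 4·25.4 + 2·8.0 = -5.8 + 30.9 + 101.6 + 16.0 = 142.7
Weight total: 1 + 3 + 4 + 2 = 10
WMA = 142.7 / 10 = 14.27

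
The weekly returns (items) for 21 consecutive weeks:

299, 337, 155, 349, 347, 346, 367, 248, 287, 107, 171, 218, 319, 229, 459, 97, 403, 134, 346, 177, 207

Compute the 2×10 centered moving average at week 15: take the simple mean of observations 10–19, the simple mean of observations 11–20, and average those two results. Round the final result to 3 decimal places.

251.800

Sum over 10–19: 107 + 171 + 218 + 319 + 229 + 459 + 97 + 403 + 134 + 346 = 2483
Sum over 11–20: 171 + 218 + 319 + 229 + 459 + 97 + 403 + 134 + 346 + 177 = 2553
CMA at t=15 = (2483 + 2553) / (2·10) = 5036 / 20 = 251.800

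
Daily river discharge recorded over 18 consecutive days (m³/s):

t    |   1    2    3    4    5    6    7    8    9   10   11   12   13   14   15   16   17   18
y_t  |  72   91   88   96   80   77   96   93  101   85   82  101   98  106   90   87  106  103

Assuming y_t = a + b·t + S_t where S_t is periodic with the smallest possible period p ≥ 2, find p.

First differences y_{t+1} − y_t: 19, -3, 8, -16, -3, 19, -3, 8, -16, -3, 19, -3, …
The difference pattern repeats every 5 terms and not for any smaller step, so p = 5.

5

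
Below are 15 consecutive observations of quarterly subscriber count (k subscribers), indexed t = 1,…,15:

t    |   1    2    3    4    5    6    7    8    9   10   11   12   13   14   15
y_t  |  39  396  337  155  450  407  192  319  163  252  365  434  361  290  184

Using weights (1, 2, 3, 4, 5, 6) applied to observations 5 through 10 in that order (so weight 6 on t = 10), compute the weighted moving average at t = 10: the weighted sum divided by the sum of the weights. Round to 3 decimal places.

Weighted sum: 1·450 + 2·407 + 3·192 + 4·319 + 5·163 + 6·252 = 450 + 814 + 576 + 1276 + 815 + 1512 = 5443
Weight total: 1 + 2 + 3 + 4 + 5 + 6 = 21
WMA = 5443 / 21 = 259.190

259.190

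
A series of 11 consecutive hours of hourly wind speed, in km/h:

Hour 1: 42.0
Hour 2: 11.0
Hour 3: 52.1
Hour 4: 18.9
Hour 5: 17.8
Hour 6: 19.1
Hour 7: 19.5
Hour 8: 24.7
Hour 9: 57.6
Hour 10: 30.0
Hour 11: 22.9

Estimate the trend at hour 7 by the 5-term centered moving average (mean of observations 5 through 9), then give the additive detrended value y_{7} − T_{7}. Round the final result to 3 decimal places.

-8.240

Trend T_7 = (17.8 + 19.1 + 19.5 + 24.7 + 57.6) / 5 = 138.7/5 = 27.74000
Detrended value: 19.5 − 27.74000 = -8.240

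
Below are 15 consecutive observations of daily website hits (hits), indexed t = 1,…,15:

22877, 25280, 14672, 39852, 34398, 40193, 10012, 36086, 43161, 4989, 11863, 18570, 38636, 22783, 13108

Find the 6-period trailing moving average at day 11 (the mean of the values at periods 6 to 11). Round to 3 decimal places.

24384.000

Sum of periods 6–11: 40193 + 10012 + 36086 + 43161 + 4989 + 11863 = 146304
Divide by 6: 146304 / 6 = 24384.000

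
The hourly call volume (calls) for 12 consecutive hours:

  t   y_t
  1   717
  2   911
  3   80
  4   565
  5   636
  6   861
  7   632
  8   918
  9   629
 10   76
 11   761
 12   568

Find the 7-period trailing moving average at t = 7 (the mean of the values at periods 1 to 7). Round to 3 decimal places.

628.857

Sum of periods 1–7: 717 + 911 + 80 + 565 + 636 + 861 + 632 = 4402
Divide by 7: 4402 / 7 = 628.857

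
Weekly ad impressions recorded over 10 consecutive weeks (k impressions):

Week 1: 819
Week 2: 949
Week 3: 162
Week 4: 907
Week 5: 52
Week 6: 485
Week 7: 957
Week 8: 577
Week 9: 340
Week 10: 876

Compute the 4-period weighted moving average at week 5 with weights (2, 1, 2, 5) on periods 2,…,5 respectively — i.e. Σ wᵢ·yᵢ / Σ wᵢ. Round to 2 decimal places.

Weighted sum: 2·949 + 1·162 + 2·907 + 5·52 = 1898 + 162 + 1814 + 260 = 4134
Weight total: 2 + 1 + 2 + 5 = 10
WMA = 4134 / 10 = 413.40

413.40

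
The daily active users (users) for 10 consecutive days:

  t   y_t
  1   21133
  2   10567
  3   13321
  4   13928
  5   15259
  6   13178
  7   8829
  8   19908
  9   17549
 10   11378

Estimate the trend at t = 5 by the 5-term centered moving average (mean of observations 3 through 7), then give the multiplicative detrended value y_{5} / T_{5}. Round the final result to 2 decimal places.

Trend T_5 = (13321 + 13928 + 15259 + 13178 + 8829) / 5 = 64515/5 = 12903.0000
Ratio to trend: 15259 / 12903.0000 = 1.18

1.18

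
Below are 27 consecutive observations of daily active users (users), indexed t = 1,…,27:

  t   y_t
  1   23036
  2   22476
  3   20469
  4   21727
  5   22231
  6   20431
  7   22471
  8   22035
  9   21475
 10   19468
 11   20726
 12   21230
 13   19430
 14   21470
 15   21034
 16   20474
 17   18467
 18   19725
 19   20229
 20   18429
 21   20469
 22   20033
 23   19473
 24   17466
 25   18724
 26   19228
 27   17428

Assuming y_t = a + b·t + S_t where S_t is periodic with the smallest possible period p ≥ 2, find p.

First differences y_{t+1} − y_t: -560, -2007, 1258, 504, -1800, 2040, -436, -560, -2007, 1258, 504, -1800, 2040, -436, -560, -2007, …
The difference pattern repeats every 7 terms and not for any smaller step, so p = 7.

7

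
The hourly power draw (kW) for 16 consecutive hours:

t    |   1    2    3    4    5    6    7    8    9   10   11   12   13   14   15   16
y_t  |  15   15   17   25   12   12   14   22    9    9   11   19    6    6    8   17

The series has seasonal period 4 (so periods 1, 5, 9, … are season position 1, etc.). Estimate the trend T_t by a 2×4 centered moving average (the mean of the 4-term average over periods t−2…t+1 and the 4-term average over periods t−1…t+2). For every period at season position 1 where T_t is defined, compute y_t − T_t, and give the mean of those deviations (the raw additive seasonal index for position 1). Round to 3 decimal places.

Season position 1 occurs at t = 5, 9, 13 (where T_t is defined).
t=5: T_5 = 16.12500; y_5 − T_5 = 12 − 16.12500 = -4.12500
t=9: T_9 = 13.12500; y_9 − T_9 = 9 − 13.12500 = -4.12500
t=13: T_13 = 10.12500; y_13 − T_13 = 6 − 10.12500 = -4.12500
Mean deviation: (-4.12500 + -4.12500 + -4.12500) / 3 = -4.125

-4.125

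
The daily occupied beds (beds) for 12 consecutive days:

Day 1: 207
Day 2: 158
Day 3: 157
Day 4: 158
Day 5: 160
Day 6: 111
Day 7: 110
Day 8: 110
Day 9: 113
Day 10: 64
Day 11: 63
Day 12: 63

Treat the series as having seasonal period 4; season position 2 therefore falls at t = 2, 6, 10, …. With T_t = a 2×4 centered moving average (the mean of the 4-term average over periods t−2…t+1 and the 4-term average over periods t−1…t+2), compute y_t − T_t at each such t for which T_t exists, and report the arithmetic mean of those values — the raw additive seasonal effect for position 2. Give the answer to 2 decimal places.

Season position 2 occurs at t = 6, 10 (where T_t is defined).
t=6: T_6 = 128.7500; y_6 − T_6 = 111 − 128.7500 = -17.7500
t=10: T_10 = 81.6250; y_10 − T_10 = 64 − 81.6250 = -17.6250
Mean deviation: (-17.7500 + -17.6250) / 2 = -17.69

-17.69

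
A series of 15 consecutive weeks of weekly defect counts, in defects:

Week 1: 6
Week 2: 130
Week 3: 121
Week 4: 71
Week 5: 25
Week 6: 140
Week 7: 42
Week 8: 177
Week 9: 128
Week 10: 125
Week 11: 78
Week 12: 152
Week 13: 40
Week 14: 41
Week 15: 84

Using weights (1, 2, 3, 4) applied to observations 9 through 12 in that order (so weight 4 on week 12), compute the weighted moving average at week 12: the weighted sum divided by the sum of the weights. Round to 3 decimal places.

Weighted sum: 1·128 + 2·125 + 3·78 + 4·152 = 128 + 250 + 234 + 608 = 1220
Weight total: 1 + 2 + 3 + 4 = 10
WMA = 1220 / 10 = 122.000

122.000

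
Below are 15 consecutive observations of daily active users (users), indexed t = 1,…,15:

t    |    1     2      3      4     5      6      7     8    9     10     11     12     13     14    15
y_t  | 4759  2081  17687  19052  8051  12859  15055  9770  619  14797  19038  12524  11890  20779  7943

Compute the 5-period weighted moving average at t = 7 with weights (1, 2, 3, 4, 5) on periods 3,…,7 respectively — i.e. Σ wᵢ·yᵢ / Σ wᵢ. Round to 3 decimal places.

Weighted sum: 1·17687 + 2·19052 + 3·8051 + 4·12859 + 5·15055 = 17687 + 38104 + 24153 + 51436 + 75275 = 206655
Weight total: 1 + 2 + 3 + 4 + 5 = 15
WMA = 206655 / 15 = 13777.000

13777.000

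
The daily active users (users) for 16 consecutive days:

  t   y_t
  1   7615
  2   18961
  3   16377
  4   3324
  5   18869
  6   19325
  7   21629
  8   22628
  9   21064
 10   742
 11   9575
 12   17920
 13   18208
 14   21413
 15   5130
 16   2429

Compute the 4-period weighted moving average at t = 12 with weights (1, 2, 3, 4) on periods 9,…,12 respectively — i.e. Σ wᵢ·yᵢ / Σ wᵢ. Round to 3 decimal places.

12295.300

Weighted sum: 1·21064 + 2·742 + 3·9575 + 4·17920 = 21064 + 1484 + 28725 + 71680 = 122953
Weight total: 1 + 2 + 3 + 4 = 10
WMA = 122953 / 10 = 12295.300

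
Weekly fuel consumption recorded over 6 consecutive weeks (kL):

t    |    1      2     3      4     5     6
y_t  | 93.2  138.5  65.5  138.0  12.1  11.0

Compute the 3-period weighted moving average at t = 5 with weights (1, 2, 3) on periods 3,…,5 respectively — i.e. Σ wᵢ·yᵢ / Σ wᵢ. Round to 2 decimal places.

62.97

Weighted sum: 1·65.5 + 2·138.0 + 3·12.1 = 65.5 + 276.0 + 36.3 = 377.8
Weight total: 1 + 2 + 3 = 6
WMA = 377.8 / 6 = 62.97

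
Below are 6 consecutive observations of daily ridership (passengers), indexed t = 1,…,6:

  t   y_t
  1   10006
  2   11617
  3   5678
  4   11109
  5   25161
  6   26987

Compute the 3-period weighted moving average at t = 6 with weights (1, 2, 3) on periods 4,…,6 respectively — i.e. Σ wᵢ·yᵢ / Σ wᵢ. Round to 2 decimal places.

23732.00

Weighted sum: 1·11109 + 2·25161 + 3·26987 = 11109 + 50322 + 80961 = 142392
Weight total: 1 + 2 + 3 = 6
WMA = 142392 / 6 = 23732.00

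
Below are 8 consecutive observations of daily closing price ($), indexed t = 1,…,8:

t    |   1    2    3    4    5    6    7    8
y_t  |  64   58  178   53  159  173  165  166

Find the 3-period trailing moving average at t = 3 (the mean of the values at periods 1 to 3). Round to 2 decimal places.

Sum of periods 1–3: 64 + 58 + 178 = 300
Divide by 3: 300 / 3 = 100.00

100.00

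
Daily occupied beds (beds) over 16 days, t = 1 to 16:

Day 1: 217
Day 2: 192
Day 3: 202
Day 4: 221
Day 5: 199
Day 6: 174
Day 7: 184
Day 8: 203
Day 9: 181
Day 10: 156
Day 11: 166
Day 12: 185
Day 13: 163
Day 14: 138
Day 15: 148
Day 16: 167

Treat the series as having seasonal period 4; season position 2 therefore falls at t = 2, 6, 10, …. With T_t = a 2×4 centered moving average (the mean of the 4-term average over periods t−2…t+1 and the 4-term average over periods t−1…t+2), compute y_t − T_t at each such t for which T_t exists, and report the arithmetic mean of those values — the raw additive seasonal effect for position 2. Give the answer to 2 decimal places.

Season position 2 occurs at t = 6, 10, 14 (where T_t is defined).
t=6: T_6 = 192.2500; y_6 − T_6 = 174 − 192.2500 = -18.2500
t=10: T_10 = 174.2500; y_10 − T_10 = 156 − 174.2500 = -18.2500
t=14: T_14 = 156.2500; y_14 − T_14 = 138 − 156.2500 = -18.2500
Mean deviation: (-18.2500 + -18.2500 + -18.2500) / 3 = -18.25

-18.25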